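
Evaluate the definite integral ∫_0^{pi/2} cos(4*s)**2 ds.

pi/4

Use the identity cos^2(4*s) = (1 + cos(8*s))/2.
An antiderivative is F(s) = s/2 + sin(8*s)/16.
Then F(pi/2) - F(0) = (pi/4) - (0) = pi/4.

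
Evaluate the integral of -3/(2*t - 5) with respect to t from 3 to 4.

-3*log(3)/2

An antiderivative is F(t) = -3*log(2*t - 5)/2.
Then F(4) - F(3) = (-3*log(3)/2) - (0) = -3*log(3)/2.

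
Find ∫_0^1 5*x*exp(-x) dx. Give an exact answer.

Integrate by parts once (u = x, dv = 5*exp(-x) dx).
An antiderivative is F(x) = (-5*x - 5)*exp(-x).
Then F(1) - F(0) = (-10*exp(-1)) - (-5) = 5 - 10*exp(-1).

5 - 10*exp(-1)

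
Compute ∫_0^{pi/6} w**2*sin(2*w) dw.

Integrate by parts twice (u = w^2, dv = sin(2*w) dw).
An antiderivative is F(w) = -w**2*cos(2*w)/2 + w*sin(2*w)/2 + cos(2*w)/4.
Then F(pi/6) - F(0) = (-pi**2/144 + 1/8 + sqrt(3)*pi/24) - (1/4) = -1/8 - pi**2/144 + sqrt(3)*pi/24.

-1/8 - pi**2/144 + sqrt(3)*pi/24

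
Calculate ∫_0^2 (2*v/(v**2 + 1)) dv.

Let u = v**2 + 1, so du = 2*v dv. When v = 0, u = 1; when v = 2, u = 5.
The integral becomes ∫ 1/u du from 1 to 5, with antiderivative log(u).
Back in v: F(v) = log(v**2 + 1).
Then F(2) - F(0) = (log(5)) - (0) = log(5).

log(5)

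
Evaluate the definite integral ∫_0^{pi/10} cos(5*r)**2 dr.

Use the identity cos^2(5*r) = (1 + cos(10*r))/2.
An antiderivative is F(r) = r/2 + sin(10*r)/20.
Then F(pi/10) - F(0) = (pi/20) - (0) = pi/20.

pi/20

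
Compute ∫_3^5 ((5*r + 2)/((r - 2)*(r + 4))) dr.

-3*log(7) + 8*log(3)

Factor the denominator: r**2 + 2*r - 8 = (r + 4)(r - 2).
Partial fractions: (5*r + 2)/((r - 2)*(r + 4)) = 3/(r + 4) + 2/(r - 2).
An antiderivative is F(r) = 2*log(r - 2) + 3*log(r + 4).
Then F(5) - F(3) = (8*log(3)) - (3*log(7)) = -3*log(7) + 8*log(3).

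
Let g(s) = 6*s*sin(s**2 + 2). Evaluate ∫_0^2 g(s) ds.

Let u = s**2 + 2, so du = 2*s ds. When s = 0, u = 2; when s = 2, u = 6.
The integral becomes 3·∫ sin(u) du from 2 to 6, with antiderivative -3*cos(u).
Back in s: F(s) = -3*cos(s**2 + 2).
Then F(2) - F(0) = (-3*cos(6)) - (-3*cos(2)) = -3*cos(6) + 3*cos(2).

-3*cos(6) + 3*cos(2)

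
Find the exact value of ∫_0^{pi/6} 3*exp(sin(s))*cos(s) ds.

-3 + 3*exp(1/2)

Let u = sin(s), so du = cos(s) ds. When s = 0, u = 0; when s = pi/6, u = 1/2.
The integral becomes 3·∫ exp(u) du from 0 to 1/2, with antiderivative 3*exp(u).
Back in s: F(s) = 3*exp(sin(s)).
Then F(pi/6) - F(0) = (3*exp(1/2)) - (3) = -3 + 3*exp(1/2).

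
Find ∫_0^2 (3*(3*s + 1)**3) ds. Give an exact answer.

Let u = 3*s + 1, so du = 3 ds. When s = 0, u = 1; when s = 2, u = 7.
The integral becomes ∫ u**3 du from 1 to 7, with antiderivative u**4/4.
Back in s: F(s) = (3*s + 1)**4/4.
Then F(2) - F(0) = (2401/4) - (1/4) = 600.

600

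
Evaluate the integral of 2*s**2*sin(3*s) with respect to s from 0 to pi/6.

-4/27 + 2*pi/27

Integrate by parts twice (u = s^2, dv = 2*sin(3*s) ds).
An antiderivative is F(s) = -2*s**2*cos(3*s)/3 + 4*s*sin(3*s)/9 + 4*cos(3*s)/27.
Then F(pi/6) - F(0) = (2*pi/27) - (4/27) = -4/27 + 2*pi/27.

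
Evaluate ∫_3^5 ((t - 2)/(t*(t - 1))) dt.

Factor the denominator: t**2 - t = t(t - 1).
Partial fractions: (t - 2)/(t*(t - 1)) = 2/t - 1/(t - 1).
An antiderivative is F(t) = 2*log(t) - log(t - 1).
Then F(5) - F(3) = (log(25/4)) - (log(9/2)) = log(25/18).

log(25/18)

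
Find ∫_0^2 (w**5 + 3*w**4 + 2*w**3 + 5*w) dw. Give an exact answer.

By the power rule, an antiderivative is F(w) = w**6/6 + 3*w**5/5 + w**4/2 + 5*w**2/2.
Then F(2) - F(0) = (718/15) - (0) = 718/15.

718/15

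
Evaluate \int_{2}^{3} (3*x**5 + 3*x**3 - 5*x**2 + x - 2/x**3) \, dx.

By the power rule, an antiderivative is F(x) = x**6/2 + 3*x**4/4 - 5*x**3/3 + x**2/2 + x**(-2).
Then F(3) - F(2) = (13855/36) - (395/12) = 6335/18.

6335/18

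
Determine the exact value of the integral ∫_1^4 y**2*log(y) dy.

Integrate by parts once (u = ln y, dv = y**2 dy).
An antiderivative is F(y) = y**3*(3*log(y) - 1)/9.
Then F(4) - F(1) = (-64/9 + 128*log(2)/3) - (-1/9) = -7 + 128*log(2)/3.

-7 + 128*log(2)/3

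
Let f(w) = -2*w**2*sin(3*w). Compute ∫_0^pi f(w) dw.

Integrate by parts twice (u = w^2, dv = -2*sin(3*w) dw).
An antiderivative is F(w) = 2*w**2*cos(3*w)/3 - 4*w*sin(3*w)/9 - 4*cos(3*w)/27.
Then F(pi) - F(0) = (4/27 - 2*pi**2/3) - (-4/27) = 8/27 - 2*pi**2/3.

8/27 - 2*pi**2/3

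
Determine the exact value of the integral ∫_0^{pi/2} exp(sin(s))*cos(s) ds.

Let u = sin(s), so du = cos(s) ds. When s = 0, u = 0; when s = pi/2, u = 1.
The integral becomes ∫ exp(u) du from 0 to 1, with antiderivative exp(u).
Back in s: F(s) = exp(sin(s)).
Then F(pi/2) - F(0) = (E) - (1) = -1 + E.

-1 + E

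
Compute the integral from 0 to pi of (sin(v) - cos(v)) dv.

2

An antiderivative is F(v) = -sin(v) - cos(v).
Then F(pi) - F(0) = (1) - (-1) = 2.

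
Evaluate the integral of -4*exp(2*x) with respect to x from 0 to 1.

An antiderivative is F(x) = -2*exp(2*x).
Then F(1) - F(0) = (-2*exp(2)) - (-2) = 2 - 2*exp(2).

2 - 2*exp(2)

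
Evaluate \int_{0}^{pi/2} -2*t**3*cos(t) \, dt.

Integrate by parts 3 times (u = t^3, dv = -2*cos(t) dt).
An antiderivative is F(t) = -2*t**3*sin(t) - 6*t**2*cos(t) + 12*t*sin(t) + 12*cos(t).
Then F(pi/2) - F(0) = (pi*(24 - pi**2)/4) - (12) = -12 - pi**3/4 + 6*pi.

-12 - pi**3/4 + 6*pi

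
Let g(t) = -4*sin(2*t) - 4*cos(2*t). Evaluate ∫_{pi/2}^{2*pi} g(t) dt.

4

An antiderivative is F(t) = -2*sin(2*t) + 2*cos(2*t).
Then F(2*pi) - F(pi/2) = (2) - (-2) = 4.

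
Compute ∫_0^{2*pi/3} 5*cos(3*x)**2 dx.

Use the identity cos^2(3*x) = (1 + cos(6*x))/2.
An antiderivative is F(x) = 5*x/2 + 5*sin(6*x)/12.
Then F(2*pi/3) - F(0) = (5*pi/3) - (0) = 5*pi/3.

5*pi/3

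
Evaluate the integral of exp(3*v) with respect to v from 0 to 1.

-1/3 + exp(3)/3

An antiderivative is F(v) = exp(3*v)/3.
Then F(1) - F(0) = (exp(3)/3) - (1/3) = -1/3 + exp(3)/3.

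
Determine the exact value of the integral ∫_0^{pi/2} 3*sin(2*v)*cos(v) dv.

2

Use the identity sin(2*v)cos(v) = [sin(3*v) + sin(v)]/2.
An antiderivative is F(v) = -3*cos(v)/2 - cos(3*v)/2.
Then F(pi/2) - F(0) = (0) - (-2) = 2.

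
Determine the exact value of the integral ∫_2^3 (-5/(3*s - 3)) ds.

An antiderivative is F(s) = -5*log(3*s - 3)/3.
Then F(3) - F(2) = (-5*log(6)/3) - (-5*log(3)/3) = -5*log(2)/3.

-5*log(2)/3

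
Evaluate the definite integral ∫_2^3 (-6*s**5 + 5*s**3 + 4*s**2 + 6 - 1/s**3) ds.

By the power rule, an antiderivative is F(s) = -s**6 + 5*s**4/4 + 4*s**3/3 + 6*s + 1/(2*s**2).
Then F(3) - F(2) = (-20653/36) - (-509/24) = -39779/72.

-39779/72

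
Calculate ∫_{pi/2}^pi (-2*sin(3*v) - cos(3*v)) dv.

-1

An antiderivative is F(v) = -sin(3*v)/3 + 2*cos(3*v)/3.
Then F(pi) - F(pi/2) = (-2/3) - (1/3) = -1.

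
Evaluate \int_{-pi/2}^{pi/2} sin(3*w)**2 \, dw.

pi/2

Use the identity sin^2(3*w) = (1 - cos(6*w))/2.
An antiderivative is F(w) = w/2 - sin(6*w)/12.
Then F(pi/2) - F(-pi/2) = (pi/4) - (-pi/4) = pi/2.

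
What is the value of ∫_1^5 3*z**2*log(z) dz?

-124/3 + 125*log(5)

Integrate by parts once (u = ln z, dv = 3*z**2 dz).
An antiderivative is F(z) = z**3*(3*log(z) - 1)/3.
Then F(5) - F(1) = (-125/3 + 125*log(5)) - (-1/3) = -124/3 + 125*log(5).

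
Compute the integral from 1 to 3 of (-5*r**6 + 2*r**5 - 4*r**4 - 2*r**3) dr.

By the power rule, an antiderivative is F(r) = -5*r**7/7 + r**6/3 - 4*r**5/5 - r**4/2.
Then F(3) - F(1) = (-108783/70) - (-353/210) = -162998/105.

-162998/105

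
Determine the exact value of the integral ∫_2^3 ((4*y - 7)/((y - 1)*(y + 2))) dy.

-11*log(2) + 5*log(5)

Factor the denominator: y**2 + y - 2 = (y + 2)(y - 1).
Partial fractions: (4*y - 7)/((y - 1)*(y + 2)) = 5/(y + 2) - 1/(y - 1).
An antiderivative is F(y) = -log(y - 1) + 5*log(y + 2).
Then F(3) - F(2) = (-log(2) + 5*log(5)) - (10*log(2)) = -11*log(2) + 5*log(5).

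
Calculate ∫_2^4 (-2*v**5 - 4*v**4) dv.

By the power rule, an antiderivative is F(v) = -v**6/3 - 4*v**5/5.
Then F(4) - F(2) = (-32768/15) - (-704/15) = -10688/5.

-10688/5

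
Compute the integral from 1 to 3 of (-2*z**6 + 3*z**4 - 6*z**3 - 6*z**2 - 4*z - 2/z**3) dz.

-210502/315

By the power rule, an antiderivative is F(z) = -2*z**7/7 + 3*z**5/5 - 3*z**4/2 - 2*z**3 - 2*z**2 + z**(-2).
Then F(3) - F(1) = (-423641/630) - (-293/70) = -210502/315.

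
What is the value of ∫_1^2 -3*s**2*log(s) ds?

Integrate by parts once (u = ln s, dv = -3*s**2 ds).
An antiderivative is F(s) = -s**3*(3*log(s) - 1)/3.
Then F(2) - F(1) = (8/3 - 8*log(2)) - (1/3) = 7/3 - 8*log(2).

7/3 - 8*log(2)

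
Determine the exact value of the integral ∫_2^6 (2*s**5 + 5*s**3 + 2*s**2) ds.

By the power rule, an antiderivative is F(s) = s**6/3 + 5*s**4/4 + 2*s**3/3.
Then F(6) - F(2) = (17316) - (140/3) = 51808/3.

51808/3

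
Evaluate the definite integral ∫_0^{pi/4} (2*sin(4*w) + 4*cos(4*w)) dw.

1

An antiderivative is F(w) = sin(4*w) - cos(4*w)/2.
Then F(pi/4) - F(0) = (1/2) - (-1/2) = 1.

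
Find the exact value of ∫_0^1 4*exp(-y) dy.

An antiderivative is F(y) = -4*exp(-y).
Then F(1) - F(0) = (-4*exp(-1)) - (-4) = 4 - 4*exp(-1).

4 - 4*exp(-1)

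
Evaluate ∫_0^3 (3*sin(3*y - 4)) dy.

cos(4) - cos(5)

Let u = 3*y - 4, so du = 3 dy. When y = 0, u = -4; when y = 3, u = 5.
The integral becomes ∫ sin(u) du from -4 to 5, with antiderivative -cos(u).
Back in y: F(y) = -cos(3*y - 4).
Then F(3) - F(0) = (-cos(5)) - (-cos(4)) = cos(4) - cos(5).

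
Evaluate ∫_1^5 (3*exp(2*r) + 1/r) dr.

-3*exp(2)/2 + log(5) + 3*exp(10)/2

An antiderivative is F(r) = 3*exp(2*r)/2 + log(r).
Then F(5) - F(1) = (log(5) + 3*exp(10)/2) - (3*exp(2)/2) = -3*exp(2)/2 + log(5) + 3*exp(10)/2.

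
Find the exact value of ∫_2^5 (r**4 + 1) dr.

By the power rule, an antiderivative is F(r) = r**5/5 + r.
Then F(5) - F(2) = (630) - (42/5) = 3108/5.

3108/5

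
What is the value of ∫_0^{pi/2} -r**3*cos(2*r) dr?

-3/4 + 3*pi**2/16

Integrate by parts 3 times (u = r^3, dv = -cos(2*r) dr).
An antiderivative is F(r) = -r**3*sin(2*r)/2 - 3*r**2*cos(2*r)/4 + 3*r*sin(2*r)/4 + 3*cos(2*r)/8.
Then F(pi/2) - F(0) = (-3/8 + 3*pi**2/16) - (3/8) = -3/4 + 3*pi**2/16.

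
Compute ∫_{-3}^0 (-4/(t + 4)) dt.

-8*log(2)

An antiderivative is F(t) = -4*log(t + 4).
Then F(0) - F(-3) = (-8*log(2)) - (0) = -8*log(2).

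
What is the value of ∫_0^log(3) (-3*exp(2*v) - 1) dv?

An antiderivative is F(v) = -3*exp(2*v)/2 - v.
Then F(log(3)) - F(0) = (-27/2 - log(3)) - (-3/2) = -12 - log(3).

-12 - log(3)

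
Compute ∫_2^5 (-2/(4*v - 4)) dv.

-log(2)

An antiderivative is F(v) = -log(4*v - 4)/2.
Then F(5) - F(2) = (-log(4)) - (-log(2)) = -log(2).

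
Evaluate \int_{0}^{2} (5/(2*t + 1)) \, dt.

5*log(5)/2

An antiderivative is F(t) = 5*log(2*t + 1)/2.
Then F(2) - F(0) = (5*log(5)/2) - (0) = 5*log(5)/2.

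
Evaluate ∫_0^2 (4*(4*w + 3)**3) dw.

3640

Let u = 4*w + 3, so du = 4 dw. When w = 0, u = 3; when w = 2, u = 11.
The integral becomes ∫ u**3 du from 3 to 11, with antiderivative u**4/4.
Back in w: F(w) = (4*w + 3)**4/4.
Then F(2) - F(0) = (14641/4) - (81/4) = 3640.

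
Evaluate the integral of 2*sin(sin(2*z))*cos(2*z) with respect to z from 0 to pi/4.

Let u = sin(2*z), so du = 2*cos(2*z) dz. When z = 0, u = 0; when z = pi/4, u = 1.
The integral becomes ∫ sin(u) du from 0 to 1, with antiderivative -cos(u).
Back in z: F(z) = -cos(sin(2*z)).
Then F(pi/4) - F(0) = (-cos(1)) - (-1) = 1 - cos(1).

1 - cos(1)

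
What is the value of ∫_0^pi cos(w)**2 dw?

pi/2

Use the identity cos^2(w) = (1 + cos(2*w))/2.
An antiderivative is F(w) = w/2 + sin(2*w)/4.
Then F(pi) - F(0) = (pi/2) - (0) = pi/2.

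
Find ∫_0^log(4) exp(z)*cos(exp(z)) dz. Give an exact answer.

-sin(1) + sin(4)

Let u = exp(z), so du = exp(z) dz. When z = 0, u = 1; when z = log(4), u = 4.
The integral becomes ∫ cos(u) du from 1 to 4, with antiderivative sin(u).
Back in z: F(z) = sin(exp(z)).
Then F(log(4)) - F(0) = (sin(4)) - (sin(1)) = -sin(1) + sin(4).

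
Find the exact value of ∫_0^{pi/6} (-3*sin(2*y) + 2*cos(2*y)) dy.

An antiderivative is F(y) = sin(2*y) + 3*cos(2*y)/2.
Then F(pi/6) - F(0) = (3/4 + sqrt(3)/2) - (3/2) = -3/4 + sqrt(3)/2.

-3/4 + sqrt(3)/2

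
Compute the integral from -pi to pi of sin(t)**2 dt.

pi

Use the identity sin^2(t) = (1 - cos(2*t))/2.
An antiderivative is F(t) = t/2 - sin(2*t)/4.
Then F(pi) - F(-pi) = (pi/2) - (-pi/2) = pi.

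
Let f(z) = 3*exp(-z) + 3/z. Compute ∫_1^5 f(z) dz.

-3*exp(-5) + 3*exp(-1) + 3*log(5)

An antiderivative is F(z) = 3*log(z) - 3*exp(-z).
Then F(5) - F(1) = (-3*exp(-5) + 3*log(5)) - (-3*exp(-1)) = -3*exp(-5) + 3*exp(-1) + 3*log(5).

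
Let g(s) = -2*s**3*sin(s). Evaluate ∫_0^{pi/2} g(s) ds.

12 - 3*pi**2/2

Integrate by parts 3 times (u = s^3, dv = -2*sin(s) ds).
An antiderivative is F(s) = 2*s**3*cos(s) - 6*s**2*sin(s) - 12*s*cos(s) + 12*sin(s).
Then F(pi/2) - F(0) = (12 - 3*pi**2/2) - (0) = 12 - 3*pi**2/2.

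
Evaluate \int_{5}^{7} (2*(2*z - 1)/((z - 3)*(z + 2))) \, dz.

Factor the denominator: z**2 - z - 6 = (z + 2)(z - 3).
Partial fractions: 2*(2*z - 1)/((z - 3)*(z + 2)) = 2/(z + 2) + 2/(z - 3).
An antiderivative is F(z) = 2*log(z - 3) + 2*log(z + 2).
Then F(7) - F(5) = (4*log(2) + 4*log(3)) - (2*log(2) + 2*log(7)) = -2*log(7) + 2*log(2) + 4*log(3).

-2*log(7) + 2*log(2) + 4*log(3)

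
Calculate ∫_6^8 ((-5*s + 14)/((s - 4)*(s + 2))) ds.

-4*log(5) + 7*log(2)

Factor the denominator: s**2 - 2*s - 8 = (s + 2)(s - 4).
Partial fractions: (-5*s + 14)/((s - 4)*(s + 2)) = -4/(s + 2) - 1/(s - 4).
An antiderivative is F(s) = -log(s - 4) - 4*log(s + 2).
Then F(8) - F(6) = (-4*log(5) - 6*log(2)) - (-13*log(2)) = -4*log(5) + 7*log(2).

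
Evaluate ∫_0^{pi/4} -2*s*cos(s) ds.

-sqrt(2) - sqrt(2)*pi/4 + 2

Integrate by parts once (u = s, dv = -2*cos(s) ds).
An antiderivative is F(s) = -2*s*sin(s) - 2*cos(s).
Then F(pi/4) - F(0) = (sqrt(2)*(-4 - pi)/4) - (-2) = -sqrt(2) - sqrt(2)*pi/4 + 2.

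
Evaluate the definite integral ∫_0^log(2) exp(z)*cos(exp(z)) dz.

-sin(1) + sin(2)

Let u = exp(z), so du = exp(z) dz. When z = 0, u = 1; when z = log(2), u = 2.
The integral becomes ∫ cos(u) du from 1 to 2, with antiderivative sin(u).
Back in z: F(z) = sin(exp(z)).
Then F(log(2)) - F(0) = (sin(2)) - (sin(1)) = -sin(1) + sin(2).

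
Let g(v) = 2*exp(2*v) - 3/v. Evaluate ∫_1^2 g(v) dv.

An antiderivative is F(v) = exp(2*v) - 3*log(v).
Then F(2) - F(1) = (-log(8) + exp(4)) - (exp(2)) = -exp(2) - log(8) + exp(4).

-exp(2) - log(8) + exp(4)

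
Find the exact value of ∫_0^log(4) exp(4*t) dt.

Let u = exp(t), so du = exp(t) dt. When t = 0, u = 1; when t = log(4), u = 4.
The integral becomes ∫ u**3 du from 1 to 4, with antiderivative u**4/4.
Back in t: F(t) = exp(4*t)/4.
Then F(log(4)) - F(0) = (64) - (1/4) = 255/4.

255/4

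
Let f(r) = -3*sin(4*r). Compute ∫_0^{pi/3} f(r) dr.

-9/8

An antiderivative is F(r) = 3*cos(4*r)/4.
Then F(pi/3) - F(0) = (-3/8) - (3/4) = -9/8.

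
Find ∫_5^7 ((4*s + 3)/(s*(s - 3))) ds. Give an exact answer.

-log(7) + log(5) + 5*log(2)

Factor the denominator: s**2 - 3*s = s(s - 3).
Partial fractions: (4*s + 3)/(s*(s - 3)) = -1/s + 5/(s - 3).
An antiderivative is F(s) = -log(s) + 5*log(s - 3).
Then F(7) - F(5) = (-log(7) + 10*log(2)) - (log(32/5)) = -log(7) + log(5) + 5*log(2).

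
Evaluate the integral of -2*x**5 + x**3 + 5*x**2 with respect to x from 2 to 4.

By the power rule, an antiderivative is F(x) = -x**6/3 + x**4/4 + 5*x**3/3.
Then F(4) - F(2) = (-3584/3) - (-4) = -3572/3.

-3572/3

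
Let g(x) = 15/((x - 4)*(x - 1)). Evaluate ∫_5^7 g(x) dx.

Factor the denominator: x**2 - 5*x + 4 = (x - 1)(x - 4).
Partial fractions: 15/((x - 4)*(x - 1)) = -5/(x - 1) + 5/(x - 4).
An antiderivative is F(x) = 5*log(x - 4) - 5*log(x - 1).
Then F(7) - F(5) = (-log(32)) - (-10*log(2)) = log(32).

log(32)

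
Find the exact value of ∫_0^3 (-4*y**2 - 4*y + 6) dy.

By the power rule, an antiderivative is F(y) = -4*y**3/3 - 2*y**2 + 6*y.
Then F(3) - F(0) = (-36) - (0) = -36.

-36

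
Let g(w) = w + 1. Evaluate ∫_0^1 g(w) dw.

By the power rule, an antiderivative is F(w) = w**2/2 + w.
Then F(1) - F(0) = (3/2) - (0) = 3/2.

3/2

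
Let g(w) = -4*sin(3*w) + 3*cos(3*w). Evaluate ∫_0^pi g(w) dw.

-8/3

An antiderivative is F(w) = sin(3*w) + 4*cos(3*w)/3.
Then F(pi) - F(0) = (-4/3) - (4/3) = -8/3.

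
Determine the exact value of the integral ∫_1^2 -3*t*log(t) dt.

Integrate by parts once (u = ln t, dv = -3*t dt).
An antiderivative is F(t) = -3*t**2*(2*log(t) - 1)/4.
Then F(2) - F(1) = (3 - log(64)) - (3/4) = 9/4 - log(64).

9/4 - log(64)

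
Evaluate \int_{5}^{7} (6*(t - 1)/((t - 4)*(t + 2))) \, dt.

Factor the denominator: t**2 - 2*t - 8 = (t + 2)(t - 4).
Partial fractions: 6*(t - 1)/((t - 4)*(t + 2)) = 3/(t + 2) + 3/(t - 4).
An antiderivative is F(t) = 3*log(t - 4) + 3*log(t + 2).
Then F(7) - F(5) = (9*log(3)) - (3*log(7)) = -3*log(7) + 9*log(3).

-3*log(7) + 9*log(3)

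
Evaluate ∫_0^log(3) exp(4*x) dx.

Let u = exp(x), so du = exp(x) dx. When x = 0, u = 1; when x = log(3), u = 3.
The integral becomes ∫ u**3 du from 1 to 3, with antiderivative u**4/4.
Back in x: F(x) = exp(4*x)/4.
Then F(log(3)) - F(0) = (81/4) - (1/4) = 20.

20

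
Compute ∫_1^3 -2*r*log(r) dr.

4 - 9*log(3)

Integrate by parts once (u = ln r, dv = -2*r dr).
An antiderivative is F(r) = -r**2*(2*log(r) - 1)/2.
Then F(3) - F(1) = (9/2 - 9*log(3)) - (1/2) = 4 - 9*log(3).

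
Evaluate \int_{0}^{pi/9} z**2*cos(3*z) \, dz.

-sqrt(3)/27 + sqrt(3)*pi**2/486 + pi/81

Integrate by parts twice (u = z^2, dv = cos(3*z) dz).
An antiderivative is F(z) = z**2*sin(3*z)/3 + 2*z*cos(3*z)/9 - 2*sin(3*z)/27.
Then F(pi/9) - F(0) = (-sqrt(3)/27 + sqrt(3)*pi**2/486 + pi/81) - (0) = -sqrt(3)/27 + sqrt(3)*pi**2/486 + pi/81.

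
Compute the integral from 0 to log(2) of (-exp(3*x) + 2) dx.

-7/3 + log(4)

An antiderivative is F(x) = -exp(3*x)/3 + 2*x.
Then F(log(2)) - F(0) = (-8/3 + log(4)) - (-1/3) = -7/3 + log(4).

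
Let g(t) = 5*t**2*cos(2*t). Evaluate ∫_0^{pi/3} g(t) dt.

-5*pi/12 - 5*sqrt(3)/8 + 5*sqrt(3)*pi**2/36

Integrate by parts twice (u = t^2, dv = 5*cos(2*t) dt).
An antiderivative is F(t) = 5*t**2*sin(2*t)/2 + 5*t*cos(2*t)/2 - 5*sin(2*t)/4.
Then F(pi/3) - F(0) = (-5*pi/12 - 5*sqrt(3)/8 + 5*sqrt(3)*pi**2/36) - (0) = -5*pi/12 - 5*sqrt(3)/8 + 5*sqrt(3)*pi**2/36.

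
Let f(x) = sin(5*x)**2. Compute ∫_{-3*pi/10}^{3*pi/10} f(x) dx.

3*pi/10

Use the identity sin^2(5*x) = (1 - cos(10*x))/2.
An antiderivative is F(x) = x/2 - sin(10*x)/20.
Then F(3*pi/10) - F(-3*pi/10) = (3*pi/20) - (-3*pi/20) = 3*pi/10.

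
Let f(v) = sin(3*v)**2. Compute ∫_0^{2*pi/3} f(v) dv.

pi/3

Use the identity sin^2(3*v) = (1 - cos(6*v))/2.
An antiderivative is F(v) = v/2 - sin(6*v)/12.
Then F(2*pi/3) - F(0) = (pi/3) - (0) = pi/3.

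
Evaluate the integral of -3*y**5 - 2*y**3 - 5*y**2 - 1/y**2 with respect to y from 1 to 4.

By the power rule, an antiderivative is F(y) = -y**6/2 - y**4/2 - 5*y**3/3 + 1/y.
Then F(4) - F(1) = (-27389/12) - (-5/3) = -9123/4.

-9123/4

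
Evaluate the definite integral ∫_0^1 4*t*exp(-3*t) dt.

4/9 - 16*exp(-3)/9

Integrate by parts once (u = t, dv = 4*exp(-3*t) dt).
An antiderivative is F(t) = (-12*t - 4)*exp(-3*t)/9.
Then F(1) - F(0) = (-16*exp(-3)/9) - (-4/9) = 4/9 - 16*exp(-3)/9.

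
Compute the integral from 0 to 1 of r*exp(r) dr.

1

Integrate by parts once (u = r, dv = exp(r) dr).
An antiderivative is F(r) = (r - 1)*exp(r).
Then F(1) - F(0) = (0) - (-1) = 1.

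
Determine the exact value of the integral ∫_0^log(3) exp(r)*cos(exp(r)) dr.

-sin(1) + sin(3)

Let u = exp(r), so du = exp(r) dr. When r = 0, u = 1; when r = log(3), u = 3.
The integral becomes ∫ cos(u) du from 1 to 3, with antiderivative sin(u).
Back in r: F(r) = sin(exp(r)).
Then F(log(3)) - F(0) = (sin(3)) - (sin(1)) = -sin(1) + sin(3).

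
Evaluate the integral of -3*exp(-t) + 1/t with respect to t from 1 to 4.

(-3*exp(3) + 3 + log(4**exp(4)))*exp(-4)

An antiderivative is F(t) = log(t) + 3*exp(-t).
Then F(4) - F(1) = ((3 + log(4**exp(4)))*exp(-4)) - (3*exp(-1)) = (-3*exp(3) + 3 + log(4**exp(4)))*exp(-4).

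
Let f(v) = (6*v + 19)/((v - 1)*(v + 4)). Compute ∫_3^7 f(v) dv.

Factor the denominator: v**2 + 3*v - 4 = (v + 4)(v - 1).
Partial fractions: (6*v + 19)/((v - 1)*(v + 4)) = 1/(v + 4) + 5/(v - 1).
An antiderivative is F(v) = 5*log(v - 1) + log(v + 4).
Then F(7) - F(3) = (log(11) + 5*log(2) + 5*log(3)) - (log(7) + 5*log(2)) = -log(7) + log(11) + 5*log(3).

-log(7) + log(11) + 5*log(3)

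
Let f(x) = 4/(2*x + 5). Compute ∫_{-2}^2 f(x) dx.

log(81)

An antiderivative is F(x) = 2*log(2*x + 5).
Then F(2) - F(-2) = (log(81)) - (0) = log(81).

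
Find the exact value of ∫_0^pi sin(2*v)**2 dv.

pi/2

Use the identity sin^2(2*v) = (1 - cos(4*v))/2.
An antiderivative is F(v) = v/2 - sin(4*v)/8.
Then F(pi) - F(0) = (pi/2) - (0) = pi/2.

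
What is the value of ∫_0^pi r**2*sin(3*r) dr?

Integrate by parts twice (u = r^2, dv = sin(3*r) dr).
An antiderivative is F(r) = -r**2*cos(3*r)/3 + 2*r*sin(3*r)/9 + 2*cos(3*r)/27.
Then F(pi) - F(0) = (-2/27 + pi**2/3) - (2/27) = -4/27 + pi**2/3.

-4/27 + pi**2/3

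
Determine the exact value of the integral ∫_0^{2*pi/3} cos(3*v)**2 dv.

pi/3

Use the identity cos^2(3*v) = (1 + cos(6*v))/2.
An antiderivative is F(v) = v/2 + sin(6*v)/12.
Then F(2*pi/3) - F(0) = (pi/3) - (0) = pi/3.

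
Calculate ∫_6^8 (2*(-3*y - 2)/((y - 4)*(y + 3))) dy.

-2*log(11) - 4*log(2) + 4*log(3)

Factor the denominator: y**2 - y - 12 = (y + 3)(y - 4).
Partial fractions: 2*(-3*y - 2)/((y - 4)*(y + 3)) = -2/(y + 3) - 4/(y - 4).
An antiderivative is F(y) = -4*log(y - 4) - 2*log(y + 3).
Then F(8) - F(6) = (-8*log(2) - 2*log(11)) - (-4*log(3) - 4*log(2)) = -2*log(11) - 4*log(2) + 4*log(3).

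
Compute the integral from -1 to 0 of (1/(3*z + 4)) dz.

An antiderivative is F(z) = log(3*z + 4)/3.
Then F(0) - F(-1) = (2*log(2)/3) - (0) = 2*log(2)/3.

2*log(2)/3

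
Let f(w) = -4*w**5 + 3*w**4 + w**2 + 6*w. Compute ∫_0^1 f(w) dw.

By the power rule, an antiderivative is F(w) = -2*w**6/3 + 3*w**5/5 + w**3/3 + 3*w**2.
Then F(1) - F(0) = (49/15) - (0) = 49/15.

49/15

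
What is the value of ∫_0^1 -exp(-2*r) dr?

(1 - exp(2))*exp(-2)/2

An antiderivative is F(r) = exp(-2*r)/2.
Then F(1) - F(0) = (exp(-2)/2) - (1/2) = (1 - exp(2))*exp(-2)/2.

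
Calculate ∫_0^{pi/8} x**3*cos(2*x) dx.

Integrate by parts 3 times (u = x^3, dv = cos(2*x) dx).
An antiderivative is F(x) = x**3*sin(2*x)/2 + 3*x**2*cos(2*x)/4 - 3*x*sin(2*x)/4 - 3*cos(2*x)/8.
Then F(pi/8) - F(0) = (sqrt(2)*(-384 - 96*pi + pi**3 + 12*pi**2)/2048) - (-3/8) = -3*sqrt(2)/16 - 3*sqrt(2)*pi/64 + sqrt(2)*pi**3/2048 + 3*sqrt(2)*pi**2/512 + 3/8.

-3*sqrt(2)/16 - 3*sqrt(2)*pi/64 + sqrt(2)*pi**3/2048 + 3*sqrt(2)*pi**2/512 + 3/8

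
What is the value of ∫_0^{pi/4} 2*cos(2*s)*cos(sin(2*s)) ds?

sin(1)

Let u = sin(2*s), so du = 2*cos(2*s) ds. When s = 0, u = 0; when s = pi/4, u = 1.
The integral becomes ∫ cos(u) du from 0 to 1, with antiderivative sin(u).
Back in s: F(s) = sin(sin(2*s)).
Then F(pi/4) - F(0) = (sin(1)) - (0) = sin(1).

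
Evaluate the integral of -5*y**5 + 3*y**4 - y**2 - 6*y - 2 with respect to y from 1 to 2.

By the power rule, an antiderivative is F(y) = -5*y**6/6 + 3*y**5/5 - y**3/3 - 3*y**2 - 2*y.
Then F(2) - F(1) = (-264/5) - (-167/30) = -1417/30.

-1417/30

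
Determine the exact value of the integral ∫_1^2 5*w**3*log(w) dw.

-75/16 + 20*log(2)

Integrate by parts once (u = ln w, dv = 5*w**3 dw).
An antiderivative is F(w) = 5*w**4*(4*log(w) - 1)/16.
Then F(2) - F(1) = (-5 + 20*log(2)) - (-5/16) = -75/16 + 20*log(2).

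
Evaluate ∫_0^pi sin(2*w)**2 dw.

Use the identity sin^2(2*w) = (1 - cos(4*w))/2.
An antiderivative is F(w) = w/2 - sin(4*w)/8.
Then F(pi) - F(0) = (pi/2) - (0) = pi/2.

pi/2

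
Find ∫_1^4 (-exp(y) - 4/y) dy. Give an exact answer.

-exp(4) - 8*log(2) + exp(1)

An antiderivative is F(y) = -exp(y) - 4*log(y).
Then F(4) - F(1) = (-exp(4) - 8*log(2)) - (-exp(1)) = -exp(4) - 8*log(2) + exp(1).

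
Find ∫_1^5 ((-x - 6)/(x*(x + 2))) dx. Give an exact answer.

Factor the denominator: x**2 + 2*x = (x + 2)x.
Partial fractions: (-x - 6)/(x*(x + 2)) = 2/(x + 2) - 3/x.
An antiderivative is F(x) = -3*log(x) + 2*log(x + 2).
Then F(5) - F(1) = (-3*log(5) + 2*log(7)) - (log(9)) = -3*log(5) - 2*log(3) + 2*log(7).

-3*log(5) - 2*log(3) + 2*log(7)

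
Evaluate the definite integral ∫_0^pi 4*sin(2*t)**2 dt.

2*pi

Use the identity sin^2(2*t) = (1 - cos(4*t))/2.
An antiderivative is F(t) = 2*t - sin(4*t)/2.
Then F(pi) - F(0) = (2*pi) - (0) = 2*pi.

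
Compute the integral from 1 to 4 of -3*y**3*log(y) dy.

765/16 - 384*log(2)

Integrate by parts once (u = ln y, dv = -3*y**3 dy).
An antiderivative is F(y) = -3*y**4*(4*log(y) - 1)/16.
Then F(4) - F(1) = (48 - 384*log(2)) - (3/16) = 765/16 - 384*log(2).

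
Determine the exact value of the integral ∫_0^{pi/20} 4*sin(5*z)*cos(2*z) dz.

Use the identity sin(5*z)cos(2*z) = [sin(7*z) + sin(3*z)]/2.
An antiderivative is F(z) = -2*cos(3*z)/3 - 2*cos(7*z)/7.
Then F(pi/20) - F(0) = (-5*sqrt(sqrt(5) + 5)/21 - sqrt(10)/21 + sqrt(2)/21) - (-20/21) = -5*sqrt(sqrt(5) + 5)/21 - sqrt(10)/21 + sqrt(2)/21 + 20/21.

-5*sqrt(sqrt(5) + 5)/21 - sqrt(10)/21 + sqrt(2)/21 + 20/21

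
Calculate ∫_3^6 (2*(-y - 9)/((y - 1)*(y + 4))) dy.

Factor the denominator: y**2 + 3*y - 4 = (y + 4)(y - 1).
Partial fractions: 2*(-y - 9)/((y - 1)*(y + 4)) = 2/(y + 4) - 4/(y - 1).
An antiderivative is F(y) = -4*log(y - 1) + 2*log(y + 4).
Then F(6) - F(3) = (log(4/25)) - (log(49/16)) = -2*log(7) - 2*log(5) + 6*log(2).

-2*log(7) - 2*log(5) + 6*log(2)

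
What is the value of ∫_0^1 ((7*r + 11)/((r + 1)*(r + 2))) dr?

Factor the denominator: r**2 + 3*r + 2 = (r + 2)(r + 1).
Partial fractions: (7*r + 11)/((r + 1)*(r + 2)) = 3/(r + 2) + 4/(r + 1).
An antiderivative is F(r) = 4*log(r + 1) + 3*log(r + 2).
Then F(1) - F(0) = (4*log(2) + 3*log(3)) - (log(8)) = log(54).

log(54)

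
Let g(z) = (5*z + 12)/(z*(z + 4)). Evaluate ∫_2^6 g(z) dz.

log(75)

Factor the denominator: z**2 + 4*z = (z + 4)z.
Partial fractions: (5*z + 12)/(z*(z + 4)) = 2/(z + 4) + 3/z.
An antiderivative is F(z) = 3*log(z) + 2*log(z + 4).
Then F(6) - F(2) = (2*log(5) + 3*log(3) + 5*log(2)) - (2*log(3) + 5*log(2)) = log(75).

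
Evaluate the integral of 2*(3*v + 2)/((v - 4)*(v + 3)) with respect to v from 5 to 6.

log(81/4)

Factor the denominator: v**2 - v - 12 = (v + 3)(v - 4).
Partial fractions: 2*(3*v + 2)/((v - 4)*(v + 3)) = 2/(v + 3) + 4/(v - 4).
An antiderivative is F(v) = 4*log(v - 4) + 2*log(v + 3).
Then F(6) - F(5) = (4*log(2) + 4*log(3)) - (log(64)) = log(81/4).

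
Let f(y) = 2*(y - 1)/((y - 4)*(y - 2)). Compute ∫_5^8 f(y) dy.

log(32)

Factor the denominator: y**2 - 6*y + 8 = (y - 2)(y - 4).
Partial fractions: 2*(y - 1)/((y - 4)*(y - 2)) = -1/(y - 2) + 3/(y - 4).
An antiderivative is F(y) = 3*log(y - 4) - log(y - 2).
Then F(8) - F(5) = (log(32/3)) - (-log(3)) = log(32).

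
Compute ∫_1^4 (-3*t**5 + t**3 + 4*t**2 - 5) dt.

By the power rule, an antiderivative is F(t) = -t**6/2 + t**4/4 + 4*t**3/3 - 5*t.
Then F(4) - F(1) = (-5756/3) - (-47/12) = -7659/4.

-7659/4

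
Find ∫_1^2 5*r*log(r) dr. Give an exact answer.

Integrate by parts once (u = ln r, dv = 5*r dr).
An antiderivative is F(r) = 5*r**2*(2*log(r) - 1)/4.
Then F(2) - F(1) = (-5 + 10*log(2)) - (-5/4) = -15/4 + 10*log(2).

-15/4 + 10*log(2)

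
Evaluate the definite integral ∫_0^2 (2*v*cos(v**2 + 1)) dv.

sin(5) - sin(1)

Let u = v**2 + 1, so du = 2*v dv. When v = 0, u = 1; when v = 2, u = 5.
The integral becomes ∫ cos(u) du from 1 to 5, with antiderivative sin(u).
Back in v: F(v) = sin(v**2 + 1).
Then F(2) - F(0) = (sin(5)) - (sin(1)) = sin(5) - sin(1).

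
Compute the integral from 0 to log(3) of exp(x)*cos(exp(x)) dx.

Let u = exp(x), so du = exp(x) dx. When x = 0, u = 1; when x = log(3), u = 3.
The integral becomes ∫ cos(u) du from 1 to 3, with antiderivative sin(u).
Back in x: F(x) = sin(exp(x)).
Then F(log(3)) - F(0) = (sin(3)) - (sin(1)) = -sin(1) + sin(3).

-sin(1) + sin(3)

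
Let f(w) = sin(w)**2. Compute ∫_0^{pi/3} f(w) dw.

Use the identity sin^2(w) = (1 - cos(2*w))/2.
An antiderivative is F(w) = w/2 - sin(2*w)/4.
Then F(pi/3) - F(0) = (-sqrt(3)/8 + pi/6) - (0) = -sqrt(3)/8 + pi/6.

-sqrt(3)/8 + pi/6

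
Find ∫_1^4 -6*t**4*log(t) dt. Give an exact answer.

Integrate by parts once (u = ln t, dv = -6*t**4 dt).
An antiderivative is F(t) = -6*t**5*(5*log(t) - 1)/25.
Then F(4) - F(1) = (6144/25 - 12288*log(2)/5) - (6/25) = 6138/25 - 12288*log(2)/5.

6138/25 - 12288*log(2)/5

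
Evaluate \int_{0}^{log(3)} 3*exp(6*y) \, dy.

364

Let u = exp(y), so du = exp(y) dy. When y = 0, u = 1; when y = log(3), u = 3.
The integral becomes 3·∫ u**5 du from 1 to 3, with antiderivative u**6/2.
Back in y: F(y) = exp(6*y)/2.
Then F(log(3)) - F(0) = (729/2) - (1/2) = 364.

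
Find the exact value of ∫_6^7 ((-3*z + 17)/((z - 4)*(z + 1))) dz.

-13*log(2) + log(3) + 4*log(7)

Factor the denominator: z**2 - 3*z - 4 = (z + 1)(z - 4).
Partial fractions: (-3*z + 17)/((z - 4)*(z + 1)) = -4/(z + 1) + 1/(z - 4).
An antiderivative is F(z) = log(z - 4) - 4*log(z + 1).
Then F(7) - F(6) = (-12*log(2) + log(3)) - (-4*log(7) + log(2)) = -13*log(2) + log(3) + 4*log(7).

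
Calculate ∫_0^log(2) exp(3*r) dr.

7/3

Let u = exp(r), so du = exp(r) dr. When r = 0, u = 1; when r = log(2), u = 2.
The integral becomes ∫ u**2 du from 1 to 2, with antiderivative u**3/3.
Back in r: F(r) = exp(3*r)/3.
Then F(log(2)) - F(0) = (8/3) - (1/3) = 7/3.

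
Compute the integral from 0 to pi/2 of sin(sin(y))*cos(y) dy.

Let u = sin(y), so du = cos(y) dy. When y = 0, u = 0; when y = pi/2, u = 1.
The integral becomes ∫ sin(u) du from 0 to 1, with antiderivative -cos(u).
Back in y: F(y) = -cos(sin(y)).
Then F(pi/2) - F(0) = (-cos(1)) - (-1) = 1 - cos(1).

1 - cos(1)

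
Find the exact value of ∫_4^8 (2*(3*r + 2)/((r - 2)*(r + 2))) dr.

2*log(3) + 2*log(5)

Factor the denominator: r**2 - 4 = (r + 2)(r - 2).
Partial fractions: 2*(3*r + 2)/((r - 2)*(r + 2)) = 2/(r + 2) + 4/(r - 2).
An antiderivative is F(r) = 4*log(r - 2) + 2*log(r + 2).
Then F(8) - F(4) = (2*log(5) + 6*log(2) + 4*log(3)) - (2*log(3) + 6*log(2)) = 2*log(3) + 2*log(5).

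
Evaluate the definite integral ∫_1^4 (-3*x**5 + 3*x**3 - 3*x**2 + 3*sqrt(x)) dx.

-7621/4

By the power rule, an antiderivative is F(x) = -x**6/2 + 3*x**4/4 + 2*x**(3/2) - x**3.
Then F(4) - F(1) = (-1904) - (5/4) = -7621/4.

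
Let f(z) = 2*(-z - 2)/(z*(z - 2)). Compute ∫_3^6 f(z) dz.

Factor the denominator: z**2 - 2*z = z(z - 2).
Partial fractions: 2*(-z - 2)/(z*(z - 2)) = 2/z - 4/(z - 2).
An antiderivative is F(z) = 2*log(z) - 4*log(z - 2).
Then F(6) - F(3) = (log(9/64)) - (log(9)) = -log(64).

-log(64)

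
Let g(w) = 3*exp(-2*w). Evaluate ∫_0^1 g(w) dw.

An antiderivative is F(w) = -3*exp(-2*w)/2.
Then F(1) - F(0) = (-3*exp(-2)/2) - (-3/2) = 3/2 - 3*exp(-2)/2.

3/2 - 3*exp(-2)/2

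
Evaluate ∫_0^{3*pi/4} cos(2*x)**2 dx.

3*pi/8

Use the identity cos^2(2*x) = (1 + cos(4*x))/2.
An antiderivative is F(x) = x/2 + sin(4*x)/8.
Then F(3*pi/4) - F(0) = (3*pi/8) - (0) = 3*pi/8.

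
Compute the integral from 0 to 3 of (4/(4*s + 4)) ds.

Let u = 4*s + 4, so du = 4 ds. When s = 0, u = 4; when s = 3, u = 16.
The integral becomes ∫ 1/u du from 4 to 16, with antiderivative log(u).
Back in s: F(s) = log(4*s + 4).
Then F(3) - F(0) = (log(16)) - (log(4)) = log(4).

log(4)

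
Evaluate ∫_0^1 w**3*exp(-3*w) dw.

2/27 - 26*exp(-3)/27

Integrate by parts 3 times (u = w^3, dv = exp(-3*w) dw).
An antiderivative is F(w) = (-9*w**3 - 9*w**2 - 6*w - 2)*exp(-3*w)/27.
Then F(1) - F(0) = (-26*exp(-3)/27) - (-2/27) = 2/27 - 26*exp(-3)/27.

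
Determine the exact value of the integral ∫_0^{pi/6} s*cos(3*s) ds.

-1/9 + pi/18

Integrate by parts once (u = s, dv = cos(3*s) ds).
An antiderivative is F(s) = s*sin(3*s)/3 + cos(3*s)/9.
Then F(pi/6) - F(0) = (pi/18) - (1/9) = -1/9 + pi/18.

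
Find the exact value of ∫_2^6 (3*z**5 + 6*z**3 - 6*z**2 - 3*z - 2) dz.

24744

By the power rule, an antiderivative is F(z) = z**6/2 + 3*z**4/2 - 2*z**3 - 3*z**2/2 - 2*z.
Then F(6) - F(2) = (24774) - (30) = 24744.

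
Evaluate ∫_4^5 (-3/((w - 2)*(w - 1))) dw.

Factor the denominator: w**2 - 3*w + 2 = (w - 1)(w - 2).
Partial fractions: -3/((w - 2)*(w - 1)) = 3/(w - 1) - 3/(w - 2).
An antiderivative is F(w) = -3*log(w - 2) + 3*log(w - 1).
Then F(5) - F(4) = (log(64/27)) - (log(27/8)) = -6*log(3) + 9*log(2).

-6*log(3) + 9*log(2)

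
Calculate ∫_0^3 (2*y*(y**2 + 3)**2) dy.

567

Let u = y**2 + 3, so du = 2*y dy. When y = 0, u = 3; when y = 3, u = 12.
The integral becomes ∫ u**2 du from 3 to 12, with antiderivative u**3/3.
Back in y: F(y) = (y**2 + 3)**3/3.
Then F(3) - F(0) = (576) - (9) = 567.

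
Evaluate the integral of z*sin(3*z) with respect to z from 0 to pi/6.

1/9

Integrate by parts once (u = z, dv = sin(3*z) dz).
An antiderivative is F(z) = -z*cos(3*z)/3 + sin(3*z)/9.
Then F(pi/6) - F(0) = (1/9) - (0) = 1/9.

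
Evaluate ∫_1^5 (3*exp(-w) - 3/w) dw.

An antiderivative is F(w) = -3*log(w) - 3*exp(-w).
Then F(5) - F(1) = (-3*log(5) - 3*exp(-5)) - (-3*exp(-1)) = -3*log(5) - 3*exp(-5) + 3*exp(-1).

-3*log(5) - 3*exp(-5) + 3*exp(-1)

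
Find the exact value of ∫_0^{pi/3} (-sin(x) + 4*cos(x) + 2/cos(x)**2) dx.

-1/2 + 4*sqrt(3)

An antiderivative is F(x) = 4*sin(x) + cos(x) + 2*tan(x).
Then F(pi/3) - F(0) = (1/2 + 4*sqrt(3)) - (1) = -1/2 + 4*sqrt(3).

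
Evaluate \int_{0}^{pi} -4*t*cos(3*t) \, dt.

8/9

Integrate by parts once (u = t, dv = -4*cos(3*t) dt).
An antiderivative is F(t) = -4*t*sin(3*t)/3 - 4*cos(3*t)/9.
Then F(pi) - F(0) = (4/9) - (-4/9) = 8/9.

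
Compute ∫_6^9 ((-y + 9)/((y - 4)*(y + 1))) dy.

Factor the denominator: y**2 - 3*y - 4 = (y + 1)(y - 4).
Partial fractions: (-y + 9)/((y - 4)*(y + 1)) = -2/(y + 1) + 1/(y - 4).
An antiderivative is F(y) = log(y - 4) - 2*log(y + 1).
Then F(9) - F(6) = (-log(20)) - (log(2/49)) = log(49/40).

log(49/40)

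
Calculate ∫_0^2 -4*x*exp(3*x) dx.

-20*exp(6)/9 - 4/9

Integrate by parts once (u = x, dv = -4*exp(3*x) dx).
An antiderivative is F(x) = (-12*x + 4)*exp(3*x)/9.
Then F(2) - F(0) = (-20*exp(6)/9) - (4/9) = -20*exp(6)/9 - 4/9.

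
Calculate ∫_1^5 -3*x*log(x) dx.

Integrate by parts once (u = ln x, dv = -3*x dx).
An antiderivative is F(x) = -3*x**2*(2*log(x) - 1)/4.
Then F(5) - F(1) = (75/4 - 75*log(5)/2) - (3/4) = 18 - 75*log(5)/2.

18 - 75*log(5)/2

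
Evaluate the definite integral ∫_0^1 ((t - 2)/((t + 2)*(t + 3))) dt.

Factor the denominator: t**2 + 5*t + 6 = (t + 3)(t + 2).
Partial fractions: (t - 2)/((t + 2)*(t + 3)) = 5/(t + 3) - 4/(t + 2).
An antiderivative is F(t) = -4*log(t + 2) + 5*log(t + 3).
Then F(1) - F(0) = (-4*log(3) + 10*log(2)) - (-4*log(2) + 5*log(3)) = -9*log(3) + 14*log(2).

-9*log(3) + 14*log(2)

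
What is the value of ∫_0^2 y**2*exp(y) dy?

Integrate by parts twice (u = y^2, dv = exp(y) dy).
An antiderivative is F(y) = (y**2 - 2*y + 2)*exp(y).
Then F(2) - F(0) = (2*exp(2)) - (2) = -2 + 2*exp(2).

-2 + 2*exp(2)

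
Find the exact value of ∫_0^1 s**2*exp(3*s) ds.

-2/27 + 5*exp(3)/27

Integrate by parts twice (u = s^2, dv = exp(3*s) ds).
An antiderivative is F(s) = (9*s**2 - 6*s + 2)*exp(3*s)/27.
Then F(1) - F(0) = (5*exp(3)/27) - (2/27) = -2/27 + 5*exp(3)/27.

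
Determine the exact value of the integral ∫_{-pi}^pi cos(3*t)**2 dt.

Use the identity cos^2(3*t) = (1 + cos(6*t))/2.
An antiderivative is F(t) = t/2 + sin(6*t)/12.
Then F(pi) - F(-pi) = (pi/2) - (-pi/2) = pi.

pi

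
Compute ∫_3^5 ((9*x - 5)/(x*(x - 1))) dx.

-5*log(3) + 4*log(2) + 5*log(5)

Factor the denominator: x**2 - x = x(x - 1).
Partial fractions: (9*x - 5)/(x*(x - 1)) = 5/x + 4/(x - 1).
An antiderivative is F(x) = 5*log(x) + 4*log(x - 1).
Then F(5) - F(3) = (8*log(2) + 5*log(5)) - (4*log(2) + 5*log(3)) = -5*log(3) + 4*log(2) + 5*log(5).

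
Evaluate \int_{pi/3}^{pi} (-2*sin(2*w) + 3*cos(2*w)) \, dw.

An antiderivative is F(w) = 3*sin(2*w)/2 + cos(2*w).
Then F(pi) - F(pi/3) = (1) - (-1/2 + 3*sqrt(3)/4) = 3/2 - 3*sqrt(3)/4.

3/2 - 3*sqrt(3)/4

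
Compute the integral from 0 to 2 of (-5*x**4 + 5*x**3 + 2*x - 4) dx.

By the power rule, an antiderivative is F(x) = -x**5 + 5*x**4/4 + x**2 - 4*x.
Then F(2) - F(0) = (-16) - (0) = -16.

-16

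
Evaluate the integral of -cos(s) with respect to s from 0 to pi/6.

An antiderivative is F(s) = -sin(s).
Then F(pi/6) - F(0) = (-1/2) - (0) = -1/2.

-1/2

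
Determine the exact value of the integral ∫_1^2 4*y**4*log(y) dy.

-124/25 + 128*log(2)/5

Integrate by parts once (u = ln y, dv = 4*y**4 dy).
An antiderivative is F(y) = 4*y**5*(5*log(y) - 1)/25.
Then F(2) - F(1) = (-128/25 + 128*log(2)/5) - (-4/25) = -124/25 + 128*log(2)/5.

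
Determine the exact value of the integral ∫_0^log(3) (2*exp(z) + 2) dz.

2*log(3) + 4

An antiderivative is F(z) = 2*z + 2*exp(z).
Then F(log(3)) - F(0) = (2*log(3) + 6) - (2) = 2*log(3) + 4.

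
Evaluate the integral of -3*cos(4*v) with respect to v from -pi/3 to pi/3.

3*sqrt(3)/4

An antiderivative is F(v) = -3*sin(4*v)/4.
Then F(pi/3) - F(-pi/3) = (3*sqrt(3)/8) - (-3*sqrt(3)/8) = 3*sqrt(3)/4.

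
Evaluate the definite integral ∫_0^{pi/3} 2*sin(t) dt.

1

An antiderivative is F(t) = -2*cos(t).
Then F(pi/3) - F(0) = (-1) - (-2) = 1.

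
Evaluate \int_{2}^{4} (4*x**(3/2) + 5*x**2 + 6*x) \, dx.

2708/15 - 32*sqrt(2)/5

By the power rule, an antiderivative is F(x) = 8*x**(5/2)/5 + 5*x**3/3 + 3*x**2.
Then F(4) - F(2) = (3088/15) - (32*sqrt(2)/5 + 76/3) = 2708/15 - 32*sqrt(2)/5.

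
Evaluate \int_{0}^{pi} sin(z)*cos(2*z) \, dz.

-2/3

Use the identity sin(z)cos(2*z) = [sin(3*z) + sin(-z)]/2.
An antiderivative is F(z) = cos(z)/2 - cos(3*z)/6.
Then F(pi) - F(0) = (-1/3) - (1/3) = -2/3.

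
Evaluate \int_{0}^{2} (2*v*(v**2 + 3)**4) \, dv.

Let u = v**2 + 3, so du = 2*v dv. When v = 0, u = 3; when v = 2, u = 7.
The integral becomes ∫ u**4 du from 3 to 7, with antiderivative u**5/5.
Back in v: F(v) = (v**2 + 3)**5/5.
Then F(2) - F(0) = (16807/5) - (243/5) = 16564/5.

16564/5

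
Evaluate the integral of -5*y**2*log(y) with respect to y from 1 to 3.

Integrate by parts once (u = ln y, dv = -5*y**2 dy).
An antiderivative is F(y) = -5*y**3*(3*log(y) - 1)/9.
Then F(3) - F(1) = (15 - 45*log(3)) - (5/9) = 130/9 - 45*log(3).

130/9 - 45*log(3)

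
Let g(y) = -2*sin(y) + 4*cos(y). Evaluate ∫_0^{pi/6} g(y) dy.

sqrt(3)

An antiderivative is F(y) = 4*sin(y) + 2*cos(y).
Then F(pi/6) - F(0) = (sqrt(3) + 2) - (2) = sqrt(3).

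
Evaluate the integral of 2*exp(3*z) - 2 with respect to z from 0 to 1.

-8/3 + 2*exp(3)/3

An antiderivative is F(z) = 2*exp(3*z)/3 - 2*z.
Then F(1) - F(0) = (-2 + 2*exp(3)/3) - (2/3) = -8/3 + 2*exp(3)/3.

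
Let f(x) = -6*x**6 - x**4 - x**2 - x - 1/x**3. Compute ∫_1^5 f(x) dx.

-35512072/525

By the power rule, an antiderivative is F(x) = -6*x**7/7 - x**5/5 - x**3/3 - x**2/2 + 1/(2*x**2).
Then F(5) - F(1) = (-35512802/525) - (-146/105) = -35512072/525.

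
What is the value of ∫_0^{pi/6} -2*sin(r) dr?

An antiderivative is F(r) = 2*cos(r).
Then F(pi/6) - F(0) = (sqrt(3)) - (2) = -2 + sqrt(3).

-2 + sqrt(3)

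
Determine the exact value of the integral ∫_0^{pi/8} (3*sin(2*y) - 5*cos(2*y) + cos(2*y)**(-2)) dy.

2 - 2*sqrt(2)

An antiderivative is F(y) = -5*sin(2*y)/2 - 3*cos(2*y)/2 + tan(2*y)/2.
Then F(pi/8) - F(0) = (1/2 - 2*sqrt(2)) - (-3/2) = 2 - 2*sqrt(2).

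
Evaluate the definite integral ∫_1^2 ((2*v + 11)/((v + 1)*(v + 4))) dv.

Factor the denominator: v**2 + 5*v + 4 = (v + 4)(v + 1).
Partial fractions: (2*v + 11)/((v + 1)*(v + 4)) = -1/(v + 4) + 3/(v + 1).
An antiderivative is F(v) = 3*log(v + 1) - log(v + 4).
Then F(2) - F(1) = (log(9/2)) - (log(8/5)) = log(45/16).

log(45/16)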